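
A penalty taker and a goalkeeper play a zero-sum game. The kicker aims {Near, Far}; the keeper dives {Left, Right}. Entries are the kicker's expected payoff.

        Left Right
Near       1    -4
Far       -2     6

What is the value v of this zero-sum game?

Row minima: Near → -4, Far → -2; maximin = -2.
Column maxima: Left → 1, Right → 6; minimax = 1.
-2 ≠ 1, so there is no saddle point; optimal play is mixed.
Let the kicker play Near with probability p. Expected payoff against Left: 1p + (-2)(1−p) = 3p − 2; against Right: (-4)p + 6(1−p) = −10p + 6.
Setting these equal: 3p − 2 = −10p + 6 ⇒ 13p = 8 ⇒ p = 8/13, and the value is (3)·(8/13) − 2 = -2/13.
For the keeper: with q = P(Left), equating Near's and Far's payoffs gives 5q − 4 = −8q + 6 ⇒ q = 10/13.

-2/13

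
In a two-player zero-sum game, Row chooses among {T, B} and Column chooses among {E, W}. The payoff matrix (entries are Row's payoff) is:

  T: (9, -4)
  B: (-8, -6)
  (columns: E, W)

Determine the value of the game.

Row minima: T → -4, B → -8; maximin = -4.
Column maxima: E → 9, W → -4; minimax = -4.
Since maximin = minimax = -4, there is a saddle point and the value is -4.

-4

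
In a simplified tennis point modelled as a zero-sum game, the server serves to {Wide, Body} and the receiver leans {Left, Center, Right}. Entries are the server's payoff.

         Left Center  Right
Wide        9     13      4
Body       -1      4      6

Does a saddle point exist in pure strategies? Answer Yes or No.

No

Row minima: Wide → 4, Body → -1; maximin = 4.
Column maxima: Left → 9, Center → 13, Right → 6; minimax = 6.
4 ≠ 6, so no pure-strategy equilibrium exists.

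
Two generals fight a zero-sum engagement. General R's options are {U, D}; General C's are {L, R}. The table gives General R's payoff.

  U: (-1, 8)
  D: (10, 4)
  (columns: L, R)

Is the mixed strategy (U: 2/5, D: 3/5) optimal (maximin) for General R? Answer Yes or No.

Against L this mix gives (2/5)·(-1) + (3/5)·10 = 28/5.
Against R this mix gives (2/5)·8 + (3/5)·4 = 28/5.
All of General C's active replies (L, R) yield 28/5, and no column does worse for General R. The mix makes General C indifferent and guarantees 28/5, so it is optimal.

Yes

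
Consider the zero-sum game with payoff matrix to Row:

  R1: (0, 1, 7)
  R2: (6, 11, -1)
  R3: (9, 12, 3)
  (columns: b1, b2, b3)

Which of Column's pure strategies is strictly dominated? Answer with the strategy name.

b2

b1 holds Row's payoff strictly below b2 in every row: 0 < 1, 6 < 11, 9 < 12.
So b2 is strictly dominated for Column.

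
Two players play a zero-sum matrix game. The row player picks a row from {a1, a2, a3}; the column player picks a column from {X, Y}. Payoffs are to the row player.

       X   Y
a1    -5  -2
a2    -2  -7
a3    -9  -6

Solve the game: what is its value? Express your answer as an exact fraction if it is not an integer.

Row minima: a1 → -5, a2 → -7, a3 → -9; maximin = -5.
Column maxima: X → -2, Y → -2; minimax = -2.
-5 ≠ -2, so there is no saddle point; optimal play is mixed.
a3 is strictly dominated by a1, so the row player never plays it.
On the remaining 2×2 (a1, a2 vs X, Y):
Let the row player play a1 with probability p. Expected payoff against X: (-5)p + (-2)(1−p) = −3p − 2; against Y: (-2)p + (-7)(1−p) = 5p − 7.
Setting these equal: −3p − 2 = 5p − 7 ⇒ −8p = -5 ⇒ p = 5/8, and the value is (-3)·(5/8) − 2 = -31/8.
For the column player: with q = P(X), equating a1's and a2's payoffs gives −3q − 2 = 5q − 7 ⇒ q = 5/8.

-31/8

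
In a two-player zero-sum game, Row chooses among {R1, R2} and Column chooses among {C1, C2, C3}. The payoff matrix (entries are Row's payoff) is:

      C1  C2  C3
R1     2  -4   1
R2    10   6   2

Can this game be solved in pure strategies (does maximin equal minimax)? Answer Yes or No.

Row minima: R1 → -4, R2 → 2; maximin = 2.
Column maxima: C1 → 10, C2 → 6, C3 → 2; minimax = 2.
maximin = minimax = 2, so a saddle point exists.

Yes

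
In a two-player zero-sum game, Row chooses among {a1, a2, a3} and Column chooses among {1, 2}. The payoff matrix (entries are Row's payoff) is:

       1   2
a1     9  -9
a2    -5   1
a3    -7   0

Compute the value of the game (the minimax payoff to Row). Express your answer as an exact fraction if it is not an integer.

Row minima: a1 → -9, a2 → -5, a3 → -7; maximin = -5.
Column maxima: 1 → 9, 2 → 1; minimax = 1.
-5 ≠ 1, so there is no saddle point; optimal play is mixed.
a3 is strictly dominated by a2, so Row never plays it.
On the remaining 2×2 (a1, a2 vs 1, 2):
Let Row play a1 with probability p. Expected payoff against 1: 9p + (-5)(1−p) = 14p − 5; against 2: (-9)p + 1(1−p) = −10p + 1.
Setting these equal: 14p − 5 = −10p + 1 ⇒ 24p = 6 ⇒ p = 1/4, and the value is (14)·(1/4) − 5 = -3/2.
For Column: with q = P(1), equating a1's and a2's payoffs gives 18q − 9 = −6q + 1 ⇒ q = 5/12.

-3/2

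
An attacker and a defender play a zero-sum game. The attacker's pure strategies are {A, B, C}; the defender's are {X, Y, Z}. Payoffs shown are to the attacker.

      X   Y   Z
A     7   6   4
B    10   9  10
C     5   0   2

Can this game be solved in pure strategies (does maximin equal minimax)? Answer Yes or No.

Row minima: A → 4, B → 9, C → 0; maximin = 9.
Column maxima: X → 10, Y → 9, Z → 10; minimax = 9.
maximin = minimax = 9, so a saddle point exists.

Yes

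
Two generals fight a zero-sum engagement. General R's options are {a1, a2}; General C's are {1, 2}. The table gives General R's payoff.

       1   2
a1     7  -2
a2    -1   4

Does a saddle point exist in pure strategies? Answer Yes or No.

No

Row minima: a1 → -2, a2 → -1; maximin = -1.
Column maxima: 1 → 7, 2 → 4; minimax = 4.
-1 ≠ 4, so no pure-strategy equilibrium exists.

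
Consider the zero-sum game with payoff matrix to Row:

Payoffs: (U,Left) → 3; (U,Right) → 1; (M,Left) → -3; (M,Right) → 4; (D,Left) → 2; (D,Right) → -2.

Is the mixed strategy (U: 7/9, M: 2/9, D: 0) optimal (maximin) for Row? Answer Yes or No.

Against Left this mix gives (7/9)·3 + (2/9)·(-3) = 5/3.
Against Right this mix gives (7/9)·1 + (2/9)·4 = 5/3.
All of Column's active replies (Left, Right) yield 5/3, and no column does worse for Row. The mix makes Column indifferent and guarantees 5/3, so it is optimal.

Yes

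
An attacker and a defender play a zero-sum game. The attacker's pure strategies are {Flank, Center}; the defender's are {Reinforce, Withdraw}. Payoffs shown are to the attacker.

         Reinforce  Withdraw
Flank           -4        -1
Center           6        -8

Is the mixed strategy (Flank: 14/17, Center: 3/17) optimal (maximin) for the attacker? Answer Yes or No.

Against Reinforce this mix gives (14/17)·(-4) + (3/17)·6 = -38/17.
Against Withdraw this mix gives (14/17)·(-1) + (3/17)·(-8) = -38/17.
All of the defender's active replies (Reinforce, Withdraw) yield -38/17, and no column does worse for the attacker. The mix makes the defender indifferent and guarantees -38/17, so it is optimal.

Yes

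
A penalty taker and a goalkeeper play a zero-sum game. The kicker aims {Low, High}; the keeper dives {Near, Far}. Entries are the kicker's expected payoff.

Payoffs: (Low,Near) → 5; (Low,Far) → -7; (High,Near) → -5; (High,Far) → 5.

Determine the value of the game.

-5/11

Row minima: Low → -7, High → -5; maximin = -5.
Column maxima: Near → 5, Far → 5; minimax = 5.
-5 ≠ 5, so there is no saddle point; optimal play is mixed.
Let the kicker play Low with probability p. Expected payoff against Near: 5p + (-5)(1−p) = 10p − 5; against Far: (-7)p + 5(1−p) = −12p + 5.
Setting these equal: 10p − 5 = −12p + 5 ⇒ 22p = 10 ⇒ p = 5/11, and the value is (10)·(5/11) − 5 = -5/11.
For the keeper: with q = P(Near), equating Low's and High's payoffs gives 12q − 7 = −10q + 5 ⇒ q = 6/11.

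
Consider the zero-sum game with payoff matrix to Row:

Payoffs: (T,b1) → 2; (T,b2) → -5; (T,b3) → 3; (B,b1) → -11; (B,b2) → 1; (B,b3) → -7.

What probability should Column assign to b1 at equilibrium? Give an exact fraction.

Row minima: T → -5, B → -11; maximin = -5.
Column maxima: b1 → 2, b2 → 1, b3 → 3; minimax = 1.
-5 ≠ 1, so there is no saddle point; optimal play is mixed.
b3 is strictly dominated by b1 (it gives Row strictly more in every row), so Column never plays it.
On the remaining 2×2 (T, B vs b1, b2):
Let Row play T with probability p. Expected payoff against b1: 2p + (-11)(1−p) = 13p − 11; against b2: (-5)p + 1(1−p) = −6p + 1.
Setting these equal: 13p − 11 = −6p + 1 ⇒ 19p = 12 ⇒ p = 12/19, and the value is (13)·(12/19) − 11 = -53/19.
For Column: with q = P(b1), equating T's and B's payoffs gives 7q − 5 = −12q + 1 ⇒ q = 6/19.

6/19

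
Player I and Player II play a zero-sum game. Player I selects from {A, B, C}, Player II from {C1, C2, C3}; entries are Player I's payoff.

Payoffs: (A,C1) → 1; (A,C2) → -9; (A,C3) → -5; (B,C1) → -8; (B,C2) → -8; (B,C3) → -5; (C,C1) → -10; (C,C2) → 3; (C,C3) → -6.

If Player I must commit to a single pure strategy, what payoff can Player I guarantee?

-8

Row minima: A → -9, B → -8, C → -10.
The best of these is -8.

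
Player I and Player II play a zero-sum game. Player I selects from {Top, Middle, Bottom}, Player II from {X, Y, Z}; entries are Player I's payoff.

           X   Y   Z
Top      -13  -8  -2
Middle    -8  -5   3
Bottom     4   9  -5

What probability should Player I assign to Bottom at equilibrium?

Row minima: Top → -13, Middle → -8, Bottom → -5; maximin = -5.
Column maxima: X → 4, Y → 9, Z → 3; minimax = 3.
-5 ≠ 3, so there is no saddle point; optimal play is mixed.
Top is strictly dominated by Middle, so Player I never plays it.
Y is strictly dominated by X (it gives Player I strictly more in every row), so Player II never plays it.
On the remaining 2×2 (Middle, Bottom vs X, Z):
Let Player I play Middle with probability p. Expected payoff against X: (-8)p + 4(1−p) = −12p + 4; against Z: 3p + (-5)(1−p) = 8p − 5.
Setting these equal: −12p + 4 = 8p − 5 ⇒ −20p = -9 ⇒ p = 9/20, and the value is (-12)·(9/20) + 4 = -7/5.
For Player II: with q = P(X), equating Middle's and Bottom's payoffs gives −11q + 3 = 9q − 5 ⇒ q = 2/5.

11/20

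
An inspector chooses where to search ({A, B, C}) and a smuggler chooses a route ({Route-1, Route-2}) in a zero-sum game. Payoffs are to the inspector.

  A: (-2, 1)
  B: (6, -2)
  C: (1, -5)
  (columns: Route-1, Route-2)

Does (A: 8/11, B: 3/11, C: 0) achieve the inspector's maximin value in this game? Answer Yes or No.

Yes

Against Route-1 this mix gives (8/11)·(-2) + (3/11)·6 = 2/11.
Against Route-2 this mix gives (8/11)·1 + (3/11)·(-2) = 2/11.
All of the smuggler's active replies (Route-1, Route-2) yield 2/11, and no column does worse for the inspector. The mix makes the smuggler indifferent and guarantees 2/11, so it is optimal.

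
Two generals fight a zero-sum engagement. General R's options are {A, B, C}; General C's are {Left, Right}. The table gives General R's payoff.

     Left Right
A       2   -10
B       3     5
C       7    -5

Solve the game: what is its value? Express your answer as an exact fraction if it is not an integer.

25/7

Row minima: A → -10, B → 3, C → -5; maximin = 3.
Column maxima: Left → 7, Right → 5; minimax = 5.
3 ≠ 5, so there is no saddle point; optimal play is mixed.
A is strictly dominated by B, so General R never plays it.
On the remaining 2×2 (B, C vs Left, Right):
Let General R play B with probability p. Expected payoff against Left: 3p + 7(1−p) = −4p + 7; against Right: 5p + (-5)(1−p) = 10p − 5.
Setting these equal: −4p + 7 = 10p − 5 ⇒ −14p = -12 ⇒ p = 6/7, and the value is (-4)·(6/7) + 7 = 25/7.
For General C: with q = P(Left), equating B's and C's payoffs gives −2q + 5 = 12q − 5 ⇒ q = 5/7.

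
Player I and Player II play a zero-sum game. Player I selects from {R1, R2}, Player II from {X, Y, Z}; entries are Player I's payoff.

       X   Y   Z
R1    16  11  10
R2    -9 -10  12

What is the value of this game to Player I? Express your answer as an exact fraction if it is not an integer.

Row minima: R1 → 10, R2 → -10; maximin = 10.
Column maxima: X → 16, Y → 11, Z → 12; minimax = 11.
10 ≠ 11, so there is no saddle point; optimal play is mixed.
X is strictly dominated by Y (it gives Player I strictly more in every row), so Player II never plays it.
On the remaining 2×2 (R1, R2 vs Y, Z):
Let Player I play R1 with probability p. Expected payoff against Y: 11p + (-10)(1−p) = 21p − 10; against Z: 10p + 12(1−p) = −2p + 12.
Setting these equal: 21p − 10 = −2p + 12 ⇒ 23p = 22 ⇒ p = 22/23, and the value is (21)·(22/23) − 10 = 232/23.
For Player II: with q = P(Y), equating R1's and R2's payoffs gives q + 10 = −22q + 12 ⇒ q = 2/23.

232/23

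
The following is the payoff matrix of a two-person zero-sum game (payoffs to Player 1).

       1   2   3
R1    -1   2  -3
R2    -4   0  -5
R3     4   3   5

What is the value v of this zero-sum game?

Row minima: R1 → -3, R2 → -5, R3 → 3; maximin = 3.
Column maxima: 1 → 4, 2 → 3, 3 → 5; minimax = 3.
Since maximin = minimax = 3, there is a saddle point and the value is 3.

3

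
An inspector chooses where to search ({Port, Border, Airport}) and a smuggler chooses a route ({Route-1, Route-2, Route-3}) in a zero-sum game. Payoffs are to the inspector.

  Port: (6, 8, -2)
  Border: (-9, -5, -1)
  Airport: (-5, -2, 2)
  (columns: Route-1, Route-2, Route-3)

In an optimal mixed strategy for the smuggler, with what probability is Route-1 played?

4/15

Row minima: Port → -2, Border → -9, Airport → -5; maximin = -2.
Column maxima: Route-1 → 6, Route-2 → 8, Route-3 → 2; minimax = 2.
-2 ≠ 2, so there is no saddle point; optimal play is mixed.
Border is strictly dominated by Airport, so the inspector never plays it.
Route-2 is strictly dominated by Route-1 (it gives the inspector strictly more in every row), so the smuggler never plays it.
On the remaining 2×2 (Port, Airport vs Route-1, Route-3):
Let the inspector play Port with probability p. Expected payoff against Route-1: 6p + (-5)(1−p) = 11p − 5; against Route-3: (-2)p + 2(1−p) = −4p + 2.
Setting these equal: 11p − 5 = −4p + 2 ⇒ 15p = 7 ⇒ p = 7/15, and the value is (11)·(7/15) − 5 = 2/15.
For the smuggler: with q = P(Route-1), equating Port's and Airport's payoffs gives 8q − 2 = −7q + 2 ⇒ q = 4/15.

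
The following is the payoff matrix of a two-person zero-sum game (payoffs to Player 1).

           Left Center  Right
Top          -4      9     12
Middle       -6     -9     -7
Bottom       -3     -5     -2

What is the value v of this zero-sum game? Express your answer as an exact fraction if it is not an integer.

-47/15

Row minima: Top → -4, Middle → -9, Bottom → -5; maximin = -4.
Column maxima: Left → -3, Center → 9, Right → 12; minimax = -3.
-4 ≠ -3, so there is no saddle point; optimal play is mixed.
Middle is strictly dominated by Top, so Player 1 never plays it.
With Middle eliminated, Right is strictly dominated by Left (it gives Player 1 strictly more in every remaining row), so Player 2 never plays it.
On the remaining 2×2 (Top, Bottom vs Left, Center):
Let Player 1 play Top with probability p. Expected payoff against Left: (-4)p + (-3)(1−p) = −p − 3; against Center: 9p + (-5)(1−p) = 14p − 5.
Setting these equal: −p − 3 = 14p − 5 ⇒ −15p = -2 ⇒ p = 2/15, and the value is (-1)·(2/15) − 3 = -47/15.
For Player 2: with q = P(Left), equating Top's and Bottom's payoffs gives −13q + 9 = 2q − 5 ⇒ q = 14/15.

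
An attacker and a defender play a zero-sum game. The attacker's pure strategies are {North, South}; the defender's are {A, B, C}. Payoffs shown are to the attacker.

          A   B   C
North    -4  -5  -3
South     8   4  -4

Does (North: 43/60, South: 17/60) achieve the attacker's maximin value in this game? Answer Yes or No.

Against A this mix gives (43/60)·(-4) + (17/60)·8 = -3/5.
Against B this mix gives (43/60)·(-5) + (17/60)·4 = -49/20.
Against C this mix gives (43/60)·(-3) + (17/60)·(-4) = -197/60.
The defender will play C, holding the attacker to -197/60. Shifting weight toward the row that does better against C would raise this floor (the equalizing mix achieves -16/5 against both C and B), so the proposed strategy is not optimal.

No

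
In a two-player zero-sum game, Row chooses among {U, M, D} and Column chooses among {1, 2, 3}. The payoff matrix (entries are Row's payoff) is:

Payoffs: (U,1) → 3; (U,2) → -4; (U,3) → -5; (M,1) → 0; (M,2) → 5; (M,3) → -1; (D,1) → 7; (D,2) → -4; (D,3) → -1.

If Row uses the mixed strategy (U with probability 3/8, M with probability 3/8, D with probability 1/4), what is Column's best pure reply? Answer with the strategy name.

If Column plays 1, Row's expected payoff is (3/8)·3 + (3/8)·0 + (1/4)·7 = 23/8.
If Column plays 2, Row's expected payoff is (3/8)·(-4) + (3/8)·5 + (1/4)·(-4) = -5/8.
If Column plays 3, Row's expected payoff is (3/8)·(-5) + (3/8)·(-1) + (1/4)·(-1) = -5/2.
Column minimizes Row's payoff; the smallest is -5/2, so the best response is 3.

3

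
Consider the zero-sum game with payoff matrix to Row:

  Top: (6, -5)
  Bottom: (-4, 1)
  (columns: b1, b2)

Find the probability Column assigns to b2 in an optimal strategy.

Row minima: Top → -5, Bottom → -4; maximin = -4.
Column maxima: b1 → 6, b2 → 1; minimax = 1.
-4 ≠ 1, so there is no saddle point; optimal play is mixed.
Let Row play Top with probability p. Expected payoff against b1: 6p + (-4)(1−p) = 10p − 4; against b2: (-5)p + 1(1−p) = −6p + 1.
Setting these equal: 10p − 4 = −6p + 1 ⇒ 16p = 5 ⇒ p = 5/16, and the value is (10)·(5/16) − 4 = -7/8.
For Column: with q = P(b1), equating Top's and Bottom's payoffs gives 11q − 5 = −5q + 1 ⇒ q = 3/8.

5/8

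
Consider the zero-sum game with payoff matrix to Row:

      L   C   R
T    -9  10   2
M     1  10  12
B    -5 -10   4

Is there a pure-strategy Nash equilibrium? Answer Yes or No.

Row minima: T → -9, M → 1, B → -10; maximin = 1.
Column maxima: L → 1, C → 10, R → 12; minimax = 1.
maximin = minimax = 1, so a saddle point exists.

Yes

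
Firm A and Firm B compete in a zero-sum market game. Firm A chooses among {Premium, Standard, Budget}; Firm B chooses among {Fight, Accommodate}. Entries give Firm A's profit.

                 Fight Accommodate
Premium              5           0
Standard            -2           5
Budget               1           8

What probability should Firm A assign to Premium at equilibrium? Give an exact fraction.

7/12

Row minima: Premium → 0, Standard → -2, Budget → 1; maximin = 1.
Column maxima: Fight → 5, Accommodate → 8; minimax = 5.
1 ≠ 5, so there is no saddle point; optimal play is mixed.
Standard is strictly dominated by Budget, so Firm A never plays it.
On the remaining 2×2 (Premium, Budget vs Fight, Accommodate):
Let Firm A play Premium with probability p. Expected payoff against Fight: 5p + 1(1−p) = 4p + 1; against Accommodate: 0p + 8(1−p) = −8p + 8.
Setting these equal: 4p + 1 = −8p + 8 ⇒ 12p = 7 ⇒ p = 7/12, and the value is (4)·(7/12) + 1 = 10/3.
For Firm B: with q = P(Fight), equating Premium's and Budget's payoffs gives 5q = −7q + 8 ⇒ q = 2/3.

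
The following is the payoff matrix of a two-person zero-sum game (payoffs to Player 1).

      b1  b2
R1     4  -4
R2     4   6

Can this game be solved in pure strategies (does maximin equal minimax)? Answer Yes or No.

Yes

Row minima: R1 → -4, R2 → 4; maximin = 4.
Column maxima: b1 → 4, b2 → 6; minimax = 4.
maximin = minimax = 4, so a saddle point exists.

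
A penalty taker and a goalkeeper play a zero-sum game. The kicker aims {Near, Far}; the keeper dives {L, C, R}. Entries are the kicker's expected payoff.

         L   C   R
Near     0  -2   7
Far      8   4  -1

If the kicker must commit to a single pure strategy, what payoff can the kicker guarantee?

Row minima: Near → -2, Far → -1.
The best of these is -1.

-1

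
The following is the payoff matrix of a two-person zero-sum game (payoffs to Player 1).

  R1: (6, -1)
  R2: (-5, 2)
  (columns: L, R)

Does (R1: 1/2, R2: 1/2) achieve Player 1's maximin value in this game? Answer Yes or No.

Yes

Against L this mix gives (1/2)·6 + (1/2)·(-5) = 1/2.
Against R this mix gives (1/2)·(-1) + (1/2)·2 = 1/2.
All of Player 2's active replies (L, R) yield 1/2, and no column does worse for Player 1. The mix makes Player 2 indifferent and guarantees 1/2, so it is optimal.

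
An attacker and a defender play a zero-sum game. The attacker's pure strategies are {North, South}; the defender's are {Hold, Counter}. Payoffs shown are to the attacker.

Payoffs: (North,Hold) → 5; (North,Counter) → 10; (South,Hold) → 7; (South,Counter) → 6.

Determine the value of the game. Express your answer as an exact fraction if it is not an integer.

20/3

Row minima: North → 5, South → 6; maximin = 6.
Column maxima: Hold → 7, Counter → 10; minimax = 7.
6 ≠ 7, so there is no saddle point; optimal play is mixed.
Let the attacker play North with probability p. Expected payoff against Hold: 5p + 7(1−p) = −2p + 7; against Counter: 10p + 6(1−p) = 4p + 6.
Setting these equal: −2p + 7 = 4p + 6 ⇒ −6p = -1 ⇒ p = 1/6, and the value is (-2)·(1/6) + 7 = 20/3.
For the defender: with q = P(Hold), equating North's and South's payoffs gives −5q + 10 = q + 6 ⇒ q = 2/3.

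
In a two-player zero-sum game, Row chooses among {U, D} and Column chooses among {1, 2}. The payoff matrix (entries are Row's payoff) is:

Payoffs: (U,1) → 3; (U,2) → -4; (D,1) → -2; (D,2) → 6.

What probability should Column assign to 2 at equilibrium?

Row minima: U → -4, D → -2; maximin = -2.
Column maxima: 1 → 3, 2 → 6; minimax = 3.
-2 ≠ 3, so there is no saddle point; optimal play is mixed.
Let Row play U with probability p. Expected payoff against 1: 3p + (-2)(1−p) = 5p − 2; against 2: (-4)p + 6(1−p) = −10p + 6.
Setting these equal: 5p − 2 = −10p + 6 ⇒ 15p = 8 ⇒ p = 8/15, and the value is (5)·(8/15) − 2 = 2/3.
For Column: with q = P(1), equating U's and D's payoffs gives 7q − 4 = −8q + 6 ⇒ q = 2/3.

1/3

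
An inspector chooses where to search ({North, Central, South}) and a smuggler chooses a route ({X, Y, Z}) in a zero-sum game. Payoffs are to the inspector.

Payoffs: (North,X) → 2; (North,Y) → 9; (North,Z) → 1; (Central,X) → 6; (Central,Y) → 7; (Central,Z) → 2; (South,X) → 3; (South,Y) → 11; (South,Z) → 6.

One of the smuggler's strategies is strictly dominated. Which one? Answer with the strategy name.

Y

X holds the inspector's payoff strictly below Y in every row: 2 < 9, 6 < 7, 3 < 11.
So Y is strictly dominated for the smuggler.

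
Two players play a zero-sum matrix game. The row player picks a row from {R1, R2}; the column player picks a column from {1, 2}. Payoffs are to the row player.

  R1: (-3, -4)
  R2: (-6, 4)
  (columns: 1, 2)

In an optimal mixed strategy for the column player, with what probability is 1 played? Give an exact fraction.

8/11

Row minima: R1 → -4, R2 → -6; maximin = -4.
Column maxima: 1 → -3, 2 → 4; minimax = -3.
-4 ≠ -3, so there is no saddle point; optimal play is mixed.
Let the row player play R1 with probability p. Expected payoff against 1: (-3)p + (-6)(1−p) = 3p − 6; against 2: (-4)p + 4(1−p) = −8p + 4.
Setting these equal: 3p − 6 = −8p + 4 ⇒ 11p = 10 ⇒ p = 10/11, and the value is (3)·(10/11) − 6 = -36/11.
For the column player: with q = P(1), equating R1's and R2's payoffs gives q − 4 = −10q + 4 ⇒ q = 8/11.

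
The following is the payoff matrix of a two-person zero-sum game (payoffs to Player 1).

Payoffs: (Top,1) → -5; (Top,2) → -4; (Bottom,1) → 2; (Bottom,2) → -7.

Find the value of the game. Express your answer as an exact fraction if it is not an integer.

-43/10

Row minima: Top → -5, Bottom → -7; maximin = -5.
Column maxima: 1 → 2, 2 → -4; minimax = -4.
-5 ≠ -4, so there is no saddle point; optimal play is mixed.
Let Player 1 play Top with probability p. Expected payoff against 1: (-5)p + 2(1−p) = −7p + 2; against 2: (-4)p + (-7)(1−p) = 3p − 7.
Setting these equal: −7p + 2 = 3p − 7 ⇒ −10p = -9 ⇒ p = 9/10, and the value is (-7)·(9/10) + 2 = -43/10.
For Player 2: with q = P(1), equating Top's and Bottom's payoffs gives −q − 4 = 9q − 7 ⇒ q = 3/10.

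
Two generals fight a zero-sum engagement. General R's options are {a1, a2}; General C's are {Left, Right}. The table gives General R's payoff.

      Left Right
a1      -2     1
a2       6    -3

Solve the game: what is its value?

0

Row minima: a1 → -2, a2 → -3; maximin = -2.
Column maxima: Left → 6, Right → 1; minimax = 1.
-2 ≠ 1, so there is no saddle point; optimal play is mixed.
Let General R play a1 with probability p. Expected payoff against Left: (-2)p + 6(1−p) = −8p + 6; against Right: 1p + (-3)(1−p) = 4p − 3.
Setting these equal: −8p + 6 = 4p − 3 ⇒ −12p = -9 ⇒ p = 3/4, and the value is (-8)·(3/4) + 6 = 0.
For General C: with q = P(Left), equating a1's and a2's payoffs gives −3q + 1 = 9q − 3 ⇒ q = 1/3.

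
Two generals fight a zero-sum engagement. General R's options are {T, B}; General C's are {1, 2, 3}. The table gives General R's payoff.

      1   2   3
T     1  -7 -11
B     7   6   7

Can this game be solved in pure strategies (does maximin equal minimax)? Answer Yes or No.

Row minima: T → -11, B → 6; maximin = 6.
Column maxima: 1 → 7, 2 → 6, 3 → 7; minimax = 6.
maximin = minimax = 6, so a saddle point exists.

Yes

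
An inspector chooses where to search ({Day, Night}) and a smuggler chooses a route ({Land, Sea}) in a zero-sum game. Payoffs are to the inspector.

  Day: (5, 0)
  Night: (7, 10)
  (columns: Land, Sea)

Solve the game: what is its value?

7

Row minima: Day → 0, Night → 7; maximin = 7.
Column maxima: Land → 7, Sea → 10; minimax = 7.
Since maximin = minimax = 7, there is a saddle point and the value is 7.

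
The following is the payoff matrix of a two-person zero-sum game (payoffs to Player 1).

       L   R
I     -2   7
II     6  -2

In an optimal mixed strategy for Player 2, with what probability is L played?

Row minima: I → -2, II → -2; maximin = -2.
Column maxima: L → 6, R → 7; minimax = 6.
-2 ≠ 6, so there is no saddle point; optimal play is mixed.
Let Player 1 play I with probability p. Expected payoff against L: (-2)p + 6(1−p) = −8p + 6; against R: 7p + (-2)(1−p) = 9p − 2.
Setting these equal: −8p + 6 = 9p − 2 ⇒ −17p = -8 ⇒ p = 8/17, and the value is (-8)·(8/17) + 6 = 38/17.
For Player 2: with q = P(L), equating I's and II's payoffs gives −9q + 7 = 8q − 2 ⇒ q = 9/17.

9/17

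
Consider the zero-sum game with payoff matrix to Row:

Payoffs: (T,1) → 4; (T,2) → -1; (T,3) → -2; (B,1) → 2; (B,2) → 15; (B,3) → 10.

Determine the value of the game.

22/7

Row minima: T → -2, B → 2; maximin = 2.
Column maxima: 1 → 4, 2 → 15, 3 → 10; minimax = 4.
2 ≠ 4, so there is no saddle point; optimal play is mixed.
2 is strictly dominated by 3 (it gives Row strictly more in every row), so Column never plays it.
On the remaining 2×2 (T, B vs 1, 3):
Let Row play T with probability p. Expected payoff against 1: 4p + 2(1−p) = 2p + 2; against 3: (-2)p + 10(1−p) = −12p + 10.
Setting these equal: 2p + 2 = −12p + 10 ⇒ 14p = 8 ⇒ p = 4/7, and the value is (2)·(4/7) + 2 = 22/7.
For Column: with q = P(1), equating T's and B's payoffs gives 6q − 2 = −8q + 10 ⇒ q = 6/7.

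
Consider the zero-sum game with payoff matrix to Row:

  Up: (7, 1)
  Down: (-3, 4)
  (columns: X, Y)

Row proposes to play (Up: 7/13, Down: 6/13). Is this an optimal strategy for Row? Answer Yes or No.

Yes

Against X this mix gives (7/13)·7 + (6/13)·(-3) = 31/13.
Against Y this mix gives (7/13)·1 + (6/13)·4 = 31/13.
All of Column's active replies (X, Y) yield 31/13, and no column does worse for Row. The mix makes Column indifferent and guarantees 31/13, so it is optimal.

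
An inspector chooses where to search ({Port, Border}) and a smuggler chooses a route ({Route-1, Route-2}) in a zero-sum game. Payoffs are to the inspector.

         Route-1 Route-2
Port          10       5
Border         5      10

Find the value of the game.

15/2

Row minima: Port → 5, Border → 5; maximin = 5.
Column maxima: Route-1 → 10, Route-2 → 10; minimax = 10.
5 ≠ 10, so there is no saddle point; optimal play is mixed.
Let the inspector play Port with probability p. Expected payoff against Route-1: 10p + 5(1−p) = 5p + 5; against Route-2: 5p + 10(1−p) = −5p + 10.
Setting these equal: 5p + 5 = −5p + 10 ⇒ 10p = 5 ⇒ p = 1/2, and the value is (5)·(1/2) + 5 = 15/2.
For the smuggler: with q = P(Route-1), equating Port's and Border's payoffs gives 5q + 5 = −5q + 10 ⇒ q = 1/2.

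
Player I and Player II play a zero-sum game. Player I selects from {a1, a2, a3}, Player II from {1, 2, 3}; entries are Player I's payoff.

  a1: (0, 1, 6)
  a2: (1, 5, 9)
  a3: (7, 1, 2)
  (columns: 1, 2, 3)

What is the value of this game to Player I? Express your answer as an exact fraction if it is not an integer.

Row minima: a1 → 0, a2 → 1, a3 → 1; maximin = 1.
Column maxima: 1 → 7, 2 → 5, 3 → 9; minimax = 5.
1 ≠ 5, so there is no saddle point; optimal play is mixed.
a1 is strictly dominated by a2, so Player I never plays it.
3 is strictly dominated by 2 (it gives Player I strictly more in every row), so Player II never plays it.
On the remaining 2×2 (a2, a3 vs 1, 2):
Let Player I play a2 with probability p. Expected payoff against 1: 1p + 7(1−p) = −6p + 7; against 2: 5p + 1(1−p) = 4p + 1.
Setting these equal: −6p + 7 = 4p + 1 ⇒ −10p = -6 ⇒ p = 3/5, and the value is (-6)·(3/5) + 7 = 17/5.
For Player II: with q = P(1), equating a2's and a3's payoffs gives −4q + 5 = 6q + 1 ⇒ q = 2/5.

17/5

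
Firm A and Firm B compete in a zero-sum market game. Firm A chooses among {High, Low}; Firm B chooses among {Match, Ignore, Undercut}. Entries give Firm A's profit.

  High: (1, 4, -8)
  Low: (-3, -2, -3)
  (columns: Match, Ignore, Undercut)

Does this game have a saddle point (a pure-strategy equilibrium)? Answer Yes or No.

Yes

Row minima: High → -8, Low → -3; maximin = -3.
Column maxima: Match → 1, Ignore → 4, Undercut → -3; minimax = -3.
maximin = minimax = -3, so a saddle point exists.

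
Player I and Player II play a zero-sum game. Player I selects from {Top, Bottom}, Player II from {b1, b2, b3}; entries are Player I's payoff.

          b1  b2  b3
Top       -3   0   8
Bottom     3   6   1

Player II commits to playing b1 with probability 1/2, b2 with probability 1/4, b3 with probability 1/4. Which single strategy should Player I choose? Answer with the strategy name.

Expected payoff of Top: (1/2)·(-3) + (1/4)·0 + (1/4)·8 = 1/2.
Expected payoff of Bottom: (1/2)·3 + (1/4)·6 + (1/4)·1 = 13/4.
The largest is 13/4, so Player I's best response is Bottom.

Bottom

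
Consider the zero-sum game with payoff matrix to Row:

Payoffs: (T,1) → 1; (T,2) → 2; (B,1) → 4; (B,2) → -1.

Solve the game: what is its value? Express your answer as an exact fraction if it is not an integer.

Row minima: T → 1, B → -1; maximin = 1.
Column maxima: 1 → 4, 2 → 2; minimax = 2.
1 ≠ 2, so there is no saddle point; optimal play is mixed.
Let Row play T with probability p. Expected payoff against 1: 1p + 4(1−p) = −3p + 4; against 2: 2p + (-1)(1−p) = 3p − 1.
Setting these equal: −3p + 4 = 3p − 1 ⇒ −6p = -5 ⇒ p = 5/6, and the value is (-3)·(5/6) + 4 = 3/2.
For Column: with q = P(1), equating T's and B's payoffs gives −q + 2 = 5q − 1 ⇒ q = 1/2.

3/2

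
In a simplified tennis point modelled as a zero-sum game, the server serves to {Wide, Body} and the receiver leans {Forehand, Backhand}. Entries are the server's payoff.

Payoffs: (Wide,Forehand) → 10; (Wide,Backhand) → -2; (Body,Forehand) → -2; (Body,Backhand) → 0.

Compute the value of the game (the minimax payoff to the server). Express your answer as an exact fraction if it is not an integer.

-2/7

Row minima: Wide → -2, Body → -2; maximin = -2.
Column maxima: Forehand → 10, Backhand → 0; minimax = 0.
-2 ≠ 0, so there is no saddle point; optimal play is mixed.
Let the server play Wide with probability p. Expected payoff against Forehand: 10p + (-2)(1−p) = 12p − 2; against Backhand: (-2)p + 0(1−p) = −2p.
Setting these equal: 12p − 2 = −2p ⇒ 14p = 2 ⇒ p = 1/7, and the value is (12)·(1/7) − 2 = -2/7.
For the receiver: with q = P(Forehand), equating Wide's and Body's payoffs gives 12q − 2 = −2q ⇒ q = 1/7.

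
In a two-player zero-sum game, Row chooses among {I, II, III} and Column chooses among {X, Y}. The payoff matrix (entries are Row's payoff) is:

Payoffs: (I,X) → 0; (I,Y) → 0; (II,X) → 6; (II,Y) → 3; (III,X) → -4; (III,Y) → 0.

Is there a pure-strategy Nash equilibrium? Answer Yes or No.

Yes

Row minima: I → 0, II → 3, III → -4; maximin = 3.
Column maxima: X → 6, Y → 3; minimax = 3.
maximin = minimax = 3, so a saddle point exists.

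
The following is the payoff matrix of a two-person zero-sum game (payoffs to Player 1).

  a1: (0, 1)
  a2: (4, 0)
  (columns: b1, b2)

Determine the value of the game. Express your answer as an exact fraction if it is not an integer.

Row minima: a1 → 0, a2 → 0; maximin = 0.
Column maxima: b1 → 4, b2 → 1; minimax = 1.
0 ≠ 1, so there is no saddle point; optimal play is mixed.
Let Player 1 play a1 with probability p. Expected payoff against b1: 0p + 4(1−p) = −4p + 4; against b2: 1p + 0(1−p) = p.
Setting these equal: −4p + 4 = p ⇒ −5p = -4 ⇒ p = 4/5, and the value is (-4)·(4/5) + 4 = 4/5.
For Player 2: with q = P(b1), equating a1's and a2's payoffs gives −q + 1 = 4q ⇒ q = 1/5.

4/5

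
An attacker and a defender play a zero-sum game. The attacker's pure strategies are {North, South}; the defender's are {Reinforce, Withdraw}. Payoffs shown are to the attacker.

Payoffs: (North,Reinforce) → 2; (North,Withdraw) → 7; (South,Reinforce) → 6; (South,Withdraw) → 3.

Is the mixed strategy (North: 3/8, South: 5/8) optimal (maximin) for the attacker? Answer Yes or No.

Against Reinforce this mix gives (3/8)·2 + (5/8)·6 = 9/2.
Against Withdraw this mix gives (3/8)·7 + (5/8)·3 = 9/2.
All of the defender's active replies (Reinforce, Withdraw) yield 9/2, and no column does worse for the attacker. The mix makes the defender indifferent and guarantees 9/2, so it is optimal.

Yes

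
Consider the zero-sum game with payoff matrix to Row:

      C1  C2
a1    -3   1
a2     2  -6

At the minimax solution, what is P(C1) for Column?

Row minima: a1 → -3, a2 → -6; maximin = -3.
Column maxima: C1 → 2, C2 → 1; minimax = 1.
-3 ≠ 1, so there is no saddle point; optimal play is mixed.
Let Row play a1 with probability p. Expected payoff against C1: (-3)p + 2(1−p) = −5p + 2; against C2: 1p + (-6)(1−p) = 7p − 6.
Setting these equal: −5p + 2 = 7p − 6 ⇒ −12p = -8 ⇒ p = 2/3, and the value is (-5)·(2/3) + 2 = -4/3.
For Column: with q = P(C1), equating a1's and a2's payoffs gives −4q + 1 = 8q − 6 ⇒ q = 7/12.

7/12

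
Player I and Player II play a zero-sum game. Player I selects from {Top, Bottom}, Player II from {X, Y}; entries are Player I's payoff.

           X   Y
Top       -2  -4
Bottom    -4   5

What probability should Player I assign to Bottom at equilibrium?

2/11

Row minima: Top → -4, Bottom → -4; maximin = -4.
Column maxima: X → -2, Y → 5; minimax = -2.
-4 ≠ -2, so there is no saddle point; optimal play is mixed.
Let Player I play Top with probability p. Expected payoff against X: (-2)p + (-4)(1−p) = 2p − 4; against Y: (-4)p + 5(1−p) = −9p + 5.
Setting these equal: 2p − 4 = −9p + 5 ⇒ 11p = 9 ⇒ p = 9/11, and the value is (2)·(9/11) − 4 = -26/11.
For Player II: with q = P(X), equating Top's and Bottom's payoffs gives 2q − 4 = −9q + 5 ⇒ q = 9/11.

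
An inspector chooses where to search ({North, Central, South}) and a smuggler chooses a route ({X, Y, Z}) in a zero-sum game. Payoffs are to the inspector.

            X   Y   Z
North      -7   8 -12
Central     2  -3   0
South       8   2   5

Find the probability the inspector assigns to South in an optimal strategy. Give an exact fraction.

20/23

Row minima: North → -12, Central → -3, South → 2; maximin = 2.
Column maxima: X → 8, Y → 8, Z → 5; minimax = 5.
2 ≠ 5, so there is no saddle point; optimal play is mixed.
Central is strictly dominated by South, so the inspector never plays it.
X is strictly dominated by Z (it gives the inspector strictly more in every row), so the smuggler never plays it.
On the remaining 2×2 (North, South vs Y, Z):
Let the inspector play North with probability p. Expected payoff against Y: 8p + 2(1−p) = 6p + 2; against Z: (-12)p + 5(1−p) = −17p + 5.
Setting these equal: 6p + 2 = −17p + 5 ⇒ 23p = 3 ⇒ p = 3/23, and the value is (6)·(3/23) + 2 = 64/23.
For the smuggler: with q = P(Y), equating North's and South's payoffs gives 20q − 12 = −3q + 5 ⇒ q = 17/23.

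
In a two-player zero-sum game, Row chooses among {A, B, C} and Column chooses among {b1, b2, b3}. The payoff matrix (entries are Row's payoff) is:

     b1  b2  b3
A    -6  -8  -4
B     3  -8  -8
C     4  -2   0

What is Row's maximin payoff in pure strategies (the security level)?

Row minima: A → -8, B → -8, C → -2.
The best of these is -2.

-2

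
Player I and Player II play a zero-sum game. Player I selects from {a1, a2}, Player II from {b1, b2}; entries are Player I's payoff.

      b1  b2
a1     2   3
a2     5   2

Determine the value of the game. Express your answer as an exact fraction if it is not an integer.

11/4

Row minima: a1 → 2, a2 → 2; maximin = 2.
Column maxima: b1 → 5, b2 → 3; minimax = 3.
2 ≠ 3, so there is no saddle point; optimal play is mixed.
Let Player I play a1 with probability p. Expected payoff against b1: 2p + 5(1−p) = −3p + 5; against b2: 3p + 2(1−p) = p + 2.
Setting these equal: −3p + 5 = p + 2 ⇒ −4p = -3 ⇒ p = 3/4, and the value is (-3)·(3/4) + 5 = 11/4.
For Player II: with q = P(b1), equating a1's and a2's payoffs gives −q + 3 = 3q + 2 ⇒ q = 1/4.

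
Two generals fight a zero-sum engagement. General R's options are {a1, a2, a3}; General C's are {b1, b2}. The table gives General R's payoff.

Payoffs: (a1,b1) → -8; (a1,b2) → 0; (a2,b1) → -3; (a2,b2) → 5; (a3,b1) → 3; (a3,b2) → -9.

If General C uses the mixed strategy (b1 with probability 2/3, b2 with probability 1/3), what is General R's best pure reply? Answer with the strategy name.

Expected payoff of a1: (2/3)·(-8) + (1/3)·0 = -16/3.
Expected payoff of a2: (2/3)·(-3) + (1/3)·5 = -1/3.
Expected payoff of a3: (2/3)·3 + (1/3)·(-9) = -1.
The largest is -1/3, so General R's best response is a2.

a2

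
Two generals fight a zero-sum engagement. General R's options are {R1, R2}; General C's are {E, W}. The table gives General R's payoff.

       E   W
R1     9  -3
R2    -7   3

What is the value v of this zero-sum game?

Row minima: R1 → -3, R2 → -7; maximin = -3.
Column maxima: E → 9, W → 3; minimax = 3.
-3 ≠ 3, so there is no saddle point; optimal play is mixed.
Let General R play R1 with probability p. Expected payoff against E: 9p + (-7)(1−p) = 16p − 7; against W: (-3)p + 3(1−p) = −6p + 3.
Setting these equal: 16p − 7 = −6p + 3 ⇒ 22p = 10 ⇒ p = 5/11, and the value is (16)·(5/11) − 7 = 3/11.
For General C: with q = P(E), equating R1's and R2's payoffs gives 12q − 3 = −10q + 3 ⇒ q = 3/11.

3/11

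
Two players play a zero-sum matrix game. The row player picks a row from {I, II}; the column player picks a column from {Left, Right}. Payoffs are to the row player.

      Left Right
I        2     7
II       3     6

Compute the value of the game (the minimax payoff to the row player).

Row minima: I → 2, II → 3; maximin = 3.
Column maxima: Left → 3, Right → 7; minimax = 3.
Since maximin = minimax = 3, there is a saddle point and the value is 3.

3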